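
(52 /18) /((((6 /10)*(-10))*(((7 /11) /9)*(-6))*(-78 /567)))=-33 /4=-8.25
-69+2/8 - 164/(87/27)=-119.65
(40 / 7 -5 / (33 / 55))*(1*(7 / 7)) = -55 / 21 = -2.62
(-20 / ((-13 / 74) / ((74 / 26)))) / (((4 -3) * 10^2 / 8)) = 21904 / 845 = 25.92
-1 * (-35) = 35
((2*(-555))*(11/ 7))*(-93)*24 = 27252720/ 7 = 3893245.71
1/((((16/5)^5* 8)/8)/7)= 21875/1048576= 0.02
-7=-7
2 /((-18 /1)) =-1 /9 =-0.11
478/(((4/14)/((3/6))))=836.50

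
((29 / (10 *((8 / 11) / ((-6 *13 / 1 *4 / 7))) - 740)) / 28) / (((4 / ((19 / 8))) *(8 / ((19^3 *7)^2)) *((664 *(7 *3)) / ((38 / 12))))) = -70430835931027 / 1295400468480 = -54.37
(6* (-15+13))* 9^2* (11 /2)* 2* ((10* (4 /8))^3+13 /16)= -5380749 /4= -1345187.25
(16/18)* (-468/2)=-208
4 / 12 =1 / 3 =0.33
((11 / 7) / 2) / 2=11 / 28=0.39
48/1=48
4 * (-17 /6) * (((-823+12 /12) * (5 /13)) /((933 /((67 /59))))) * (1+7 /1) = 24966880 /715611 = 34.89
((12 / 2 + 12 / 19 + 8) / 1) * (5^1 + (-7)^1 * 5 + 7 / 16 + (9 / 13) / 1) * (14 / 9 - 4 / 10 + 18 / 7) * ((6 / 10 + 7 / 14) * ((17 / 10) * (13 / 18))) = -18324727091 / 8618400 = -2126.23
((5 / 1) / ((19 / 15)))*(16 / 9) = 7.02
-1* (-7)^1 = 7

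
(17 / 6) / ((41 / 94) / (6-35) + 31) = 23171 / 253395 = 0.09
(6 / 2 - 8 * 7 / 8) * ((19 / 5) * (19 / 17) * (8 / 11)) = -11552 / 935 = -12.36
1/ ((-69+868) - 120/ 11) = 11/ 8669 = 0.00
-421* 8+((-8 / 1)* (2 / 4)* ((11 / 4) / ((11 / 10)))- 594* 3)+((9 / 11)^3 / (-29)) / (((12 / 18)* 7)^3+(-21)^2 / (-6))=-302540545326 / 58631881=-5160.00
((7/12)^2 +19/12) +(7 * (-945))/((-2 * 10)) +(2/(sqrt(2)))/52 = sqrt(2)/52 +47905/144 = 332.70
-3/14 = -0.21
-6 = -6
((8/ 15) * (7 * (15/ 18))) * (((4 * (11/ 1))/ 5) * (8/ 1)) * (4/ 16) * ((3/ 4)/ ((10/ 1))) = 308/ 75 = 4.11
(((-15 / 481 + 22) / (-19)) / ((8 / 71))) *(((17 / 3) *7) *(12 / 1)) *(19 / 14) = -12754369 / 1924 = -6629.09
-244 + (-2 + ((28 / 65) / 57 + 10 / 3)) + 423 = 222721 / 1235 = 180.34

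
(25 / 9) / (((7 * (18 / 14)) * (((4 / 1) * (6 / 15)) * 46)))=125 / 29808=0.00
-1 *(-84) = 84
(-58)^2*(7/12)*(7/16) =41209/48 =858.52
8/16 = 1/2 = 0.50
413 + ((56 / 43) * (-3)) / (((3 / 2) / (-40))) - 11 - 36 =470.19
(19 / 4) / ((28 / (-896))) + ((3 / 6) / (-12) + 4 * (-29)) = -6433 / 24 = -268.04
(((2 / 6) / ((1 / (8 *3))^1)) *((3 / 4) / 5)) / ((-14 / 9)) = -27 / 35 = -0.77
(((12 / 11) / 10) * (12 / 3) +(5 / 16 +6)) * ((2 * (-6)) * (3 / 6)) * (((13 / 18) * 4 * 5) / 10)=-58.49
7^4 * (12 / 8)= 7203 / 2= 3601.50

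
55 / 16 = 3.44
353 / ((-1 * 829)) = -353 / 829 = -0.43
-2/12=-1/6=-0.17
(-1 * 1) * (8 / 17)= -8 / 17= -0.47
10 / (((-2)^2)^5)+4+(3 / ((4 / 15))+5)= 10373 / 512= 20.26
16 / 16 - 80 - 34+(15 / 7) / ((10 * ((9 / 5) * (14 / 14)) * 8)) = -37963 / 336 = -112.99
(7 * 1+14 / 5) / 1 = 49 / 5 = 9.80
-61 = -61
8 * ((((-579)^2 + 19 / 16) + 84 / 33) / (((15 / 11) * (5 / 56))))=550695348 / 25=22027813.92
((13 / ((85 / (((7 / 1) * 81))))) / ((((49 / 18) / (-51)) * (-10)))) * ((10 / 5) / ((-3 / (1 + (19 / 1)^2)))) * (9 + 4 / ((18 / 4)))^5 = -52557167533988 / 14175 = -3707736686.70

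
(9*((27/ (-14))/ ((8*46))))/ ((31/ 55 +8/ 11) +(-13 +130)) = -13365/ 33518912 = -0.00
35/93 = 0.38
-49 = -49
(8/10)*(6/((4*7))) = 6/35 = 0.17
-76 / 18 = -38 / 9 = -4.22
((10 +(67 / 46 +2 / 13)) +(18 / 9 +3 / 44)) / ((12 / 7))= 419895 / 52624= 7.98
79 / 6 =13.17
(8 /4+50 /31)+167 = 5289 /31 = 170.61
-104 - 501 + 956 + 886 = 1237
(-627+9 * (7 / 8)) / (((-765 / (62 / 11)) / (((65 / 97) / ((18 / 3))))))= 0.51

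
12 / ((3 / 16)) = 64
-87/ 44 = -1.98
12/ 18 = 2/ 3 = 0.67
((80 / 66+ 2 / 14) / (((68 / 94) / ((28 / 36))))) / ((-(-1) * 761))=14711 / 7684578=0.00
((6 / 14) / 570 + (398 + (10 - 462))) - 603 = -873809 / 1330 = -657.00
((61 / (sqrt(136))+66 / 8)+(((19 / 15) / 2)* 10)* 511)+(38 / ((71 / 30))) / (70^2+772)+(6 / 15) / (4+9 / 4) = 61* sqrt(34) / 68+244998666919 / 75508500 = 3249.88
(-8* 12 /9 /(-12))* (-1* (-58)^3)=1560896 /9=173432.89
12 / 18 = 2 / 3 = 0.67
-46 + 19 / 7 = -303 / 7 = -43.29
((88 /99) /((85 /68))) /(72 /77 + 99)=2464 /346275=0.01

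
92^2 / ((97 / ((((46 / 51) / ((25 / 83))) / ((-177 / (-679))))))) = 226208864 / 225675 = 1002.37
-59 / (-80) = 59 / 80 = 0.74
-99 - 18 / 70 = -3474 / 35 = -99.26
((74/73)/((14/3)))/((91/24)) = 2664/46501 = 0.06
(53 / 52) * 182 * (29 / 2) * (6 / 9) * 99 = 355047 / 2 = 177523.50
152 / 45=3.38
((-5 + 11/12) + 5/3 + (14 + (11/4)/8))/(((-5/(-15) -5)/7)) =-1145/64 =-17.89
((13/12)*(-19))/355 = -247/4260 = -0.06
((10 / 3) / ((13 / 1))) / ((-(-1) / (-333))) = -1110 / 13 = -85.38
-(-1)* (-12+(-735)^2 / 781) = 530853 / 781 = 679.71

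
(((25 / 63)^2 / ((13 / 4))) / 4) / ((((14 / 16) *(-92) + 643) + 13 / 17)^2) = 722500 / 18923757049197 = 0.00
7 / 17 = 0.41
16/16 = 1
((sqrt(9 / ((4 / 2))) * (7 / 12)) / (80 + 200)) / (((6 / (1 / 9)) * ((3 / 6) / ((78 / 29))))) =0.00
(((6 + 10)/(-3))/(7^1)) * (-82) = 62.48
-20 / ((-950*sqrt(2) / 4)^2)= -8 / 45125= -0.00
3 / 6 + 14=29 / 2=14.50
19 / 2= 9.50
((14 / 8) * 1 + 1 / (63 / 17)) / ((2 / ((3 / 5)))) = 509 / 840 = 0.61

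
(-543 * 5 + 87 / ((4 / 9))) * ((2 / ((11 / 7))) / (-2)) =1603.16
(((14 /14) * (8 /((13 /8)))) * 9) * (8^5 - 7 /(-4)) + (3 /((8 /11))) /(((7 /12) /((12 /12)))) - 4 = 20327371 /14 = 1451955.07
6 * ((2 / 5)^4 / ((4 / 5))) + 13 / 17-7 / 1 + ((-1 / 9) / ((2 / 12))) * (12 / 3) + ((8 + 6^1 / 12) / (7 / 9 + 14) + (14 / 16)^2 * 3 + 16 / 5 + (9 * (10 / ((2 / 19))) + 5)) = 46523897113 / 54264000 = 857.36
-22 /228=-11 /114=-0.10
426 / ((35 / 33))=14058 / 35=401.66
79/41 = 1.93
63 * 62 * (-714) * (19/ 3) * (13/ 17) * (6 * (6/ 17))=-486250128/ 17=-28602948.71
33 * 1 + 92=125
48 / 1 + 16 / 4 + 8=60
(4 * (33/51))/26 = 22/221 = 0.10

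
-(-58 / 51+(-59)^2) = -177473 / 51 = -3479.86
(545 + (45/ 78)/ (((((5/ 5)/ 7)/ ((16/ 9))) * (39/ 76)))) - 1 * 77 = 733108/ 1521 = 481.99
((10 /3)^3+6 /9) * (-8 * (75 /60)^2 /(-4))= 117.82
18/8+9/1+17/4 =31/2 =15.50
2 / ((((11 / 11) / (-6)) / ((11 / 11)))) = -12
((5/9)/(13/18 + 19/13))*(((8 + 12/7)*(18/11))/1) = 159120/39347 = 4.04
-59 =-59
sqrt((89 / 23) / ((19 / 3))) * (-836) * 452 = -19888 * sqrt(116679) / 23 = -295365.40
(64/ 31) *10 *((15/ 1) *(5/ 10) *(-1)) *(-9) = 43200/ 31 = 1393.55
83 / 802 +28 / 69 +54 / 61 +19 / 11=115918307 / 37131798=3.12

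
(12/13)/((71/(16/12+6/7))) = 184/6461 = 0.03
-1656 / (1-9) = 207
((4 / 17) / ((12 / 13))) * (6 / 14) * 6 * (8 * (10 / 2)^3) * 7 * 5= 390000 / 17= 22941.18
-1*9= -9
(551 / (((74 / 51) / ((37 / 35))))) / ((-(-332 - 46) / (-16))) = -16.99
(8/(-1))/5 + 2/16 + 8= 261/40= 6.52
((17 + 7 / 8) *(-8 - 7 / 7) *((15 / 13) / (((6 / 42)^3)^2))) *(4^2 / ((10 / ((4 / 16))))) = -34941753 / 4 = -8735438.25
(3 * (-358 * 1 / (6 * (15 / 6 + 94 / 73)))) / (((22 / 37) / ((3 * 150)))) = -217565550 / 6083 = -35766.16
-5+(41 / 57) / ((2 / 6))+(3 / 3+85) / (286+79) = -18076 / 6935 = -2.61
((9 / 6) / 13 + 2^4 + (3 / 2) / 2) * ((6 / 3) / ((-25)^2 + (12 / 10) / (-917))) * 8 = 16084180 / 37253047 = 0.43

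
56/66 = 28/33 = 0.85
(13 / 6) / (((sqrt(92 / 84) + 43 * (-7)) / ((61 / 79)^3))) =-6217236571 / 1876110030644 -2950753 * sqrt(483) / 5628330091932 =-0.00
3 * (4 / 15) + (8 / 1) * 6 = 244 / 5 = 48.80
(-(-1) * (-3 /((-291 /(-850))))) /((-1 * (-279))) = -850 /27063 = -0.03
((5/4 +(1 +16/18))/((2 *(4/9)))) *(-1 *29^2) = -95033/32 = -2969.78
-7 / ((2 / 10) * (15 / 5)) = -35 / 3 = -11.67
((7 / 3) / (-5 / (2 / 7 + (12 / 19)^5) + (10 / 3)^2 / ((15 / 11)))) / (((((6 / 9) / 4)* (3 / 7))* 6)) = -984021234 / 867228715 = -1.13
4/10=2/5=0.40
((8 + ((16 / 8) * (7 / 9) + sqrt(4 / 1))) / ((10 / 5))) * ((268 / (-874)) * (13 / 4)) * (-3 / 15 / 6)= 11323 / 58995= 0.19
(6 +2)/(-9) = -8/9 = -0.89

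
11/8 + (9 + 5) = 123/8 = 15.38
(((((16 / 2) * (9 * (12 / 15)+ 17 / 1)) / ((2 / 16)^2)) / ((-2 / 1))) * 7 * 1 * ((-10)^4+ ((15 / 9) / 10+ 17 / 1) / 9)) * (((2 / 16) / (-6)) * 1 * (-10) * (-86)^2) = -54134843430976 / 81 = -668331400382.42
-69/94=-0.73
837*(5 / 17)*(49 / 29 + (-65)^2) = 512972190 / 493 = 1040511.54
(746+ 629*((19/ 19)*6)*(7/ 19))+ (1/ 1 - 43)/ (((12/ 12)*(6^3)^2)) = 315643259/ 147744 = 2136.42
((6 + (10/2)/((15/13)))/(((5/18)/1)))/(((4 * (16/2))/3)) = 279/80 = 3.49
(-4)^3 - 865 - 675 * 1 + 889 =-715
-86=-86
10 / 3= 3.33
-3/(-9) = 1/3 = 0.33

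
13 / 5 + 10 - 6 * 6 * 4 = -657 / 5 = -131.40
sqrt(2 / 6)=sqrt(3) / 3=0.58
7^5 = 16807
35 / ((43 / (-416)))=-14560 / 43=-338.60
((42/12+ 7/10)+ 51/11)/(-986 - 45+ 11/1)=-0.01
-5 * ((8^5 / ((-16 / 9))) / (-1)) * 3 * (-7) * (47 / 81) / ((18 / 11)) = 18529280 / 27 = 686269.63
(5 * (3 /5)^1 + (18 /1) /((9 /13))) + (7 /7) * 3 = 32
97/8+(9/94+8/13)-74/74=57855/4888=11.84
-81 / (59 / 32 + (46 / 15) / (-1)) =38880 / 587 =66.24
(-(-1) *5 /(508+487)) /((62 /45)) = 45 /12338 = 0.00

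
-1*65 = -65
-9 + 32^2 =1015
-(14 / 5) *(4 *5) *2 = -112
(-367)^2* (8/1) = 1077512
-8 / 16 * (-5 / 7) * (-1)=-0.36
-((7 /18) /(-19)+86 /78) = -4811 /4446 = -1.08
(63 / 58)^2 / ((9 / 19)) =8379 / 3364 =2.49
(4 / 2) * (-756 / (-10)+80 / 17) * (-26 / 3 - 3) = -95564 / 51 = -1873.80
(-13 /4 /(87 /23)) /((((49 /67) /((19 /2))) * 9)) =-380627 /306936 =-1.24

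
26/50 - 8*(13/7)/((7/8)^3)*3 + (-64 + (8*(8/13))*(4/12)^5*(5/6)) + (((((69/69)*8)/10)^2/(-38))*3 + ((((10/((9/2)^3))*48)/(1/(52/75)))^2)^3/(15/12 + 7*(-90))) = -468093835648498262620053609494167/3497939539767707591326450078125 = -133.82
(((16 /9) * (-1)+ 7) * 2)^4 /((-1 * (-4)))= 19518724 /6561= 2974.96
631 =631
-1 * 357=-357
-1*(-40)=40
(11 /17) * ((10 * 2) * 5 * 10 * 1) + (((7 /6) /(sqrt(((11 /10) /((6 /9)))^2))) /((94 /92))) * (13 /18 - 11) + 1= 456295459 /711909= 640.95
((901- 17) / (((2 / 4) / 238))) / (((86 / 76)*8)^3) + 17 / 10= 904627443 / 1590140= 568.90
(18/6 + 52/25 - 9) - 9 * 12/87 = -3742/725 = -5.16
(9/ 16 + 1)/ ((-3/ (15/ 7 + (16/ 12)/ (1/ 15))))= -3875/ 336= -11.53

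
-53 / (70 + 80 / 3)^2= -477 / 84100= -0.01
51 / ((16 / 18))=57.38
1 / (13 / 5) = 5 / 13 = 0.38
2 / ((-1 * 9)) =-2 / 9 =-0.22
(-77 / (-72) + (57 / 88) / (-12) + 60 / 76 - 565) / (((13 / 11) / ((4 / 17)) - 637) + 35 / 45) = 33899837 / 37993160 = 0.89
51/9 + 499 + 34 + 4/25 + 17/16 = 647867/1200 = 539.89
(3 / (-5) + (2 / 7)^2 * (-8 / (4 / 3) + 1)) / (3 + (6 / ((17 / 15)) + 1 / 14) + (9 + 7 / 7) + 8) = -0.04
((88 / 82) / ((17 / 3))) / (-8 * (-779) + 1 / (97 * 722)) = 3081496 / 101402322211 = 0.00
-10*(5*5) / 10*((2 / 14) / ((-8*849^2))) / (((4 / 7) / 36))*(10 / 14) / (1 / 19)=0.00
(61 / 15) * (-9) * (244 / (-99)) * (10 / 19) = 29768 / 627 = 47.48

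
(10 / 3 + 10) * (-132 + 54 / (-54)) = -5320 / 3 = -1773.33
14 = 14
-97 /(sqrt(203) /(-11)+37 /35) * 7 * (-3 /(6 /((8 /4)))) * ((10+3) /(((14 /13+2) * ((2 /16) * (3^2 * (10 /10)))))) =-309253945 * sqrt(203) /747234-3596181589 /747234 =-10709.33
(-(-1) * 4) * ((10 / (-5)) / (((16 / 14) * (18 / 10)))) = -35 / 9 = -3.89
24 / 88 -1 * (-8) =91 / 11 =8.27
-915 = -915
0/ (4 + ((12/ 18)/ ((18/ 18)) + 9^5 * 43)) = 0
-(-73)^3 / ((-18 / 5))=-1945085 / 18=-108060.28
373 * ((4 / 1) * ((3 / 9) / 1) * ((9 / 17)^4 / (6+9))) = 1087668 / 417605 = 2.60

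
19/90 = 0.21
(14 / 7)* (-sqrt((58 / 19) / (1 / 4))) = -4* sqrt(1102) / 19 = -6.99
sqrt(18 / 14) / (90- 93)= -sqrt(7) / 7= -0.38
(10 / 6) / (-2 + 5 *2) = 5 / 24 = 0.21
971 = 971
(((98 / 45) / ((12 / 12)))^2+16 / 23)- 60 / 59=12149728 / 2747925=4.42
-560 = -560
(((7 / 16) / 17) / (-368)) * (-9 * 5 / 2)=315 / 200192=0.00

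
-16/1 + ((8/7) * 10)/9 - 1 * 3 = -1117/63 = -17.73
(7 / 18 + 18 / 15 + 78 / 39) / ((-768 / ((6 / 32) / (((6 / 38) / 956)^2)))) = -6660479963 / 207360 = -32120.37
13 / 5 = 2.60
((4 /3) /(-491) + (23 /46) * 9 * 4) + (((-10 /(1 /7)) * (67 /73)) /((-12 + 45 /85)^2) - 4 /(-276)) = 109863118129 /6269478345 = 17.52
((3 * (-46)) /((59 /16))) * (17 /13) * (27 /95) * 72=-1001.44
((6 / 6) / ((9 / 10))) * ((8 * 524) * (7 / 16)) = 18340 / 9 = 2037.78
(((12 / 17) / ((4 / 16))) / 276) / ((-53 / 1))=-4 / 20723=-0.00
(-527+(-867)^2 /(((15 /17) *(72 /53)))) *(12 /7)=75189181 /70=1074131.16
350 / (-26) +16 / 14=-1121 / 91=-12.32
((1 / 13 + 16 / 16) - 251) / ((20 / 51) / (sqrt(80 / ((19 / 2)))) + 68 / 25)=-28732206600 / 311930749 + 103561875 *sqrt(190) / 311930749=-87.53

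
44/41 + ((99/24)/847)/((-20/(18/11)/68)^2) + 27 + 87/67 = 37779554969/1279689950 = 29.52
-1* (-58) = 58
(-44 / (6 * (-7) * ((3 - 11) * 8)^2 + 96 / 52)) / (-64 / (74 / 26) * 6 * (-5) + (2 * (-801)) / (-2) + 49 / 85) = 449735 / 2595644892684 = 0.00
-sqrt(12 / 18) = -sqrt(6) / 3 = -0.82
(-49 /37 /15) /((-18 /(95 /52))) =931 /103896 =0.01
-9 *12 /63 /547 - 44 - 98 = -543730 /3829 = -142.00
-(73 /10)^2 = -5329 /100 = -53.29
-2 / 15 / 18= -1 / 135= -0.01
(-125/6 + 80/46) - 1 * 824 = -116347/138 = -843.09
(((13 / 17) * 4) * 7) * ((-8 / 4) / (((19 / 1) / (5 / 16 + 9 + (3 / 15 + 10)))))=-142051 / 3230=-43.98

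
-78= -78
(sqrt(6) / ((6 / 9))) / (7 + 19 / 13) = 39 * sqrt(6) / 220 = 0.43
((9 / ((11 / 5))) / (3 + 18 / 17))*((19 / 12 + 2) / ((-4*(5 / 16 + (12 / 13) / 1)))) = -47515 / 65021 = -0.73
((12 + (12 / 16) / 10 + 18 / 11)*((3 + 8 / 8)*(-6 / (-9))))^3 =8132727331 / 166375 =48881.91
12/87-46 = -1330/29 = -45.86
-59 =-59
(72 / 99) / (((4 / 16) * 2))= 16 / 11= 1.45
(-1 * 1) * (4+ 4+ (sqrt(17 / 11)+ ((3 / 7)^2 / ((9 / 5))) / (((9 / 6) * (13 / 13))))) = -1186 / 147 -sqrt(187) / 11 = -9.31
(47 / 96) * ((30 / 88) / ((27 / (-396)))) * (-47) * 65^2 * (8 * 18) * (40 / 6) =466651250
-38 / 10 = -19 / 5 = -3.80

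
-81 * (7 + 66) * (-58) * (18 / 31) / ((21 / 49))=14404068 / 31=464647.35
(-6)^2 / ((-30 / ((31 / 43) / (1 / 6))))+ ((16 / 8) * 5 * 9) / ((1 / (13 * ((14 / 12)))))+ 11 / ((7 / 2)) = 2051243 / 1505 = 1362.95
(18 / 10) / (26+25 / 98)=882 / 12865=0.07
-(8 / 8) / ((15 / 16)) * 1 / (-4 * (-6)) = -2 / 45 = -0.04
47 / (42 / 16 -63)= -376 / 483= -0.78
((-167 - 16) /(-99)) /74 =0.02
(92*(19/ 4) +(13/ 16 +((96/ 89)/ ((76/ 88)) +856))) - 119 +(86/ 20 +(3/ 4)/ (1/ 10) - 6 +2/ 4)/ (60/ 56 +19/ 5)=1177.35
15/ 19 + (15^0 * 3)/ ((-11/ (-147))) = 8544/ 209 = 40.88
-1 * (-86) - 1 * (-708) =794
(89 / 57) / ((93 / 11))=979 / 5301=0.18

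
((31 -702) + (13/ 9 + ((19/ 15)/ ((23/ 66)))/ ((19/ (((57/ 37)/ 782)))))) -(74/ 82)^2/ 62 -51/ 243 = -9407013029291041/ 14044967663310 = -669.78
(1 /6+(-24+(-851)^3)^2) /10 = 2278917716815533751 /60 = 37981961946925562.52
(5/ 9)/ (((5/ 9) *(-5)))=-1/ 5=-0.20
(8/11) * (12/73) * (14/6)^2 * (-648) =-338688/803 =-421.78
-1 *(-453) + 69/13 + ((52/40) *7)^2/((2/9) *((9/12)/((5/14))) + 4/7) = 15249153/28340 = 538.08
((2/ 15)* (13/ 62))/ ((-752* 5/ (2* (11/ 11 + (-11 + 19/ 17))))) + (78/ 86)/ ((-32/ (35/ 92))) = -2504663863/ 235166793600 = -0.01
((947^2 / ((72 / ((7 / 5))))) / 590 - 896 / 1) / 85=-184032737 / 18054000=-10.19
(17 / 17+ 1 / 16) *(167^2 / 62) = 474113 / 992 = 477.94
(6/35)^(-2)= 1225/36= 34.03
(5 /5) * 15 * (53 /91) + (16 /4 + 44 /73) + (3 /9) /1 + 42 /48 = 2319311 /159432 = 14.55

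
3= 3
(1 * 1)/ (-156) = -1/ 156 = -0.01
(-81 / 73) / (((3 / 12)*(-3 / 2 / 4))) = 864 / 73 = 11.84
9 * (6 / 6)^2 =9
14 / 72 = 7 / 36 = 0.19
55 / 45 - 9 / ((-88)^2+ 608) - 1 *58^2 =-28085929 / 8352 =-3362.78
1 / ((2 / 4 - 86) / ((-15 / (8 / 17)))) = 85 / 228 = 0.37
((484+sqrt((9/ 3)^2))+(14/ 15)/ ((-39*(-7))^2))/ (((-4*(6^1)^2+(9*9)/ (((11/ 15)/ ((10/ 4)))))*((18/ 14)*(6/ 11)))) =9410936777/ 1790726535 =5.26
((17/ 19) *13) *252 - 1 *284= 50296/ 19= 2647.16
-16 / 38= -8 / 19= -0.42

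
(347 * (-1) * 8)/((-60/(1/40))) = 347/300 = 1.16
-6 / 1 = -6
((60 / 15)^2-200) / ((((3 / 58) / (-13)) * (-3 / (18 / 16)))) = -17342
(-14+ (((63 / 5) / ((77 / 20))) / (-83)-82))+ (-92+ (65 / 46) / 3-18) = -25900387 / 125994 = -205.57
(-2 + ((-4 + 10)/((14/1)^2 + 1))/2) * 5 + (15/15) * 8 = -379/197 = -1.92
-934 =-934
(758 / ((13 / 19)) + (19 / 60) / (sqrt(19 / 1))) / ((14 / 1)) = sqrt(19) / 840 + 7201 / 91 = 79.14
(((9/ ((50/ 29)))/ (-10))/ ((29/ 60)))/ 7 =-0.15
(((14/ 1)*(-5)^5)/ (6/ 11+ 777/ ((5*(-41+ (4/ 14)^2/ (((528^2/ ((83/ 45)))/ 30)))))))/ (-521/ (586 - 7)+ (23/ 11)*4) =76637544843578125/ 42423916252937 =1806.47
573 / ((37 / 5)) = 2865 / 37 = 77.43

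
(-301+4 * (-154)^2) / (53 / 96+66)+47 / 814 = 7389831355 / 5200646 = 1420.94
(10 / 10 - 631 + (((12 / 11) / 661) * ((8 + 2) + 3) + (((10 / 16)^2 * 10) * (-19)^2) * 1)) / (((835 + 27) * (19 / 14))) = 1270678549 / 1905351008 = 0.67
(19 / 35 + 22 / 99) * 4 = 964 / 315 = 3.06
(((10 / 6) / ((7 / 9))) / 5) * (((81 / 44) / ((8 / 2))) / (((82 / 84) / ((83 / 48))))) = 20169 / 57728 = 0.35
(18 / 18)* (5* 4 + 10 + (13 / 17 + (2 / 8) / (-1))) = 30.51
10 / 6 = 5 / 3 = 1.67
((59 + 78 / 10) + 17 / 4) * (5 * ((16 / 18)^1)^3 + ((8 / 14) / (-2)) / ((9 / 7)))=1703779 / 7290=233.71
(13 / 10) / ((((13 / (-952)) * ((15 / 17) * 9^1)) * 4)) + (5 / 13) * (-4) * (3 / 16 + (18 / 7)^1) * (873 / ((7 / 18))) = -8196446177 / 859950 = -9531.31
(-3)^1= -3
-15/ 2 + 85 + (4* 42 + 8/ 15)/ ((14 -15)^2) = 7381/ 30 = 246.03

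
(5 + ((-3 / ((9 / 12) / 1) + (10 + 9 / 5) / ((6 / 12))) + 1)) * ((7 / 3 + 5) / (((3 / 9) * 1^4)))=2816 / 5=563.20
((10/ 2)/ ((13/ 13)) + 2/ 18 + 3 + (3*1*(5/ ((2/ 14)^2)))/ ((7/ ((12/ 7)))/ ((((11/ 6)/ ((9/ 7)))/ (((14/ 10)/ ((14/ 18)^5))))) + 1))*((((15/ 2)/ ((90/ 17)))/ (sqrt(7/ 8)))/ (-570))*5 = -4949268361*sqrt(14)/ 24526716732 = -0.76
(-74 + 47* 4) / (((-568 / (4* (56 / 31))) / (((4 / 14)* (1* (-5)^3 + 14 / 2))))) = 107616 / 2201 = 48.89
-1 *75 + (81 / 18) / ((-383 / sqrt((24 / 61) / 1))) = -75 - 9 *sqrt(366) / 23363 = -75.01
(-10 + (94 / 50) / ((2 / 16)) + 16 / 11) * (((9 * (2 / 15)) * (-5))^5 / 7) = -13887936 / 1925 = -7214.51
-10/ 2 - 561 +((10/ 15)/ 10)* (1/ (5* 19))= -806549/ 1425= -566.00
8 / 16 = 1 / 2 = 0.50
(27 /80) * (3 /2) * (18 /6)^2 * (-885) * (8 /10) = -129033 /40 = -3225.82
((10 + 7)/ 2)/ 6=17/ 12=1.42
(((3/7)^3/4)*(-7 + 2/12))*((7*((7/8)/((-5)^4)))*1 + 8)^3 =-23702895159692481/343000000000000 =-69.10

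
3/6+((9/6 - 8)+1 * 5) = -1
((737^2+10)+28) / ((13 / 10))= 5432070 / 13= 417851.54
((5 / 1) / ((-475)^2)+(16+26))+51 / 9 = 6452878 / 135375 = 47.67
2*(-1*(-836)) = 1672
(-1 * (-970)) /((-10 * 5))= -97 /5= -19.40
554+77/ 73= 40519/ 73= 555.05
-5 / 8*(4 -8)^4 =-160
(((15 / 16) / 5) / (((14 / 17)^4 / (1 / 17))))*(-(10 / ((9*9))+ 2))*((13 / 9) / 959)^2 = -35702771 / 309070910409408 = -0.00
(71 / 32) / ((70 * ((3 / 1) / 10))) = 71 / 672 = 0.11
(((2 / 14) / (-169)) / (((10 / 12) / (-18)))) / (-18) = -6 / 5915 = -0.00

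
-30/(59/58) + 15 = -855/59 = -14.49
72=72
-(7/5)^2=-49/25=-1.96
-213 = -213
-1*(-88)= 88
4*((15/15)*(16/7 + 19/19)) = 92/7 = 13.14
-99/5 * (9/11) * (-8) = 648/5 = 129.60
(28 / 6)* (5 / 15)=14 / 9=1.56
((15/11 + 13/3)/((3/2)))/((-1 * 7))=-0.54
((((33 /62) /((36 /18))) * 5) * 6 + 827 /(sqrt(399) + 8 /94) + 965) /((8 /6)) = 760.66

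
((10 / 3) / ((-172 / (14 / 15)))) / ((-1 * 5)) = 7 / 1935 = 0.00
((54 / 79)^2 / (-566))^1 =-1458 / 1766203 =-0.00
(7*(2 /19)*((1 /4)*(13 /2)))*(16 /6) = 182 /57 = 3.19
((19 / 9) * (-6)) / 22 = -19 / 33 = -0.58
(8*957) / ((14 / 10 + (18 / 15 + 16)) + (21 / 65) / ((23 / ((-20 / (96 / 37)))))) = 91565760 / 221161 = 414.02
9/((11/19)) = 171/11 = 15.55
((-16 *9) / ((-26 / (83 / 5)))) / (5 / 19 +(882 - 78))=113544 / 993265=0.11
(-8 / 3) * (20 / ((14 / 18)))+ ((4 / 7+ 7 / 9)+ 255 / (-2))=-3505 / 18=-194.72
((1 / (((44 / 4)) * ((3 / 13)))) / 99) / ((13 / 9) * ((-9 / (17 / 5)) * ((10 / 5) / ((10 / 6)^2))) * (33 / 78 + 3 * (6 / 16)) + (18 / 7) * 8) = 30940 / 126815139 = 0.00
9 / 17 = 0.53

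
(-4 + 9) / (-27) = -5 / 27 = -0.19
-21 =-21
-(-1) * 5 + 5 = 10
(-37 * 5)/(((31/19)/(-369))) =1297035/31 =41839.84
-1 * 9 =-9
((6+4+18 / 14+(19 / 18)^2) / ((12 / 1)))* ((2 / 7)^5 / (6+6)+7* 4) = 9925984727 / 343064484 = 28.93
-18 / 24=-0.75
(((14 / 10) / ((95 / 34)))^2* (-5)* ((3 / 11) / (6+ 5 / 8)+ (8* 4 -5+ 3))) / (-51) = 19452216 / 26307875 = 0.74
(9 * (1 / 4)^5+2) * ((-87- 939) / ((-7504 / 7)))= 1055241 / 548864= 1.92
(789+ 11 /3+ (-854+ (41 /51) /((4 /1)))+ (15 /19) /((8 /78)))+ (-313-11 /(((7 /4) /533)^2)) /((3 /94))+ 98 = -1012368896247 /31654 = -31982337.03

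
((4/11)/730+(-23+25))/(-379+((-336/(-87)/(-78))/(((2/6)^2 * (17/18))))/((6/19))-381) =-1608659/612339695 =-0.00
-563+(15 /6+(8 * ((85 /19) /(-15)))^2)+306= -248.81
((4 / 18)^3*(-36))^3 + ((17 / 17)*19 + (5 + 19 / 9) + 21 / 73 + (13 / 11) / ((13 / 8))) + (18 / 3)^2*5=88364135396 / 426747123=207.06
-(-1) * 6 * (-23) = -138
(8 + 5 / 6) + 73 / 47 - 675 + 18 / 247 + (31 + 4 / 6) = -14694067 / 23218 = -632.87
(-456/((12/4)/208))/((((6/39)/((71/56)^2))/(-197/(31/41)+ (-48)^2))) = -1025375780897/1519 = -675033430.48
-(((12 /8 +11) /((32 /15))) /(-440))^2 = -5625 /31719424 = -0.00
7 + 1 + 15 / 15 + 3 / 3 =10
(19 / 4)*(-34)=-323 / 2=-161.50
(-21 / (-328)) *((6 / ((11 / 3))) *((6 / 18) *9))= 567 / 1804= 0.31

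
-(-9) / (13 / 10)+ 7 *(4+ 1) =545 / 13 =41.92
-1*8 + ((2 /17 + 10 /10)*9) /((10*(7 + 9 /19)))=-189871 /24140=-7.87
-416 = -416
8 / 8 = 1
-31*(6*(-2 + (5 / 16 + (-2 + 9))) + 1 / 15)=-118823 / 120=-990.19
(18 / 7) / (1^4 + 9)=9 / 35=0.26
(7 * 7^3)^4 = 33232930569601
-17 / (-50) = 17 / 50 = 0.34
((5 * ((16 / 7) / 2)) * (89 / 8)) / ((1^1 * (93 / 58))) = 25810 / 651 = 39.65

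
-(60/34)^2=-900/289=-3.11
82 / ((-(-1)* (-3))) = -82 / 3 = -27.33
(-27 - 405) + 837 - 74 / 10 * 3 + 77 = 2299 / 5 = 459.80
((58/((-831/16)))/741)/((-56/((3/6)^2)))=0.00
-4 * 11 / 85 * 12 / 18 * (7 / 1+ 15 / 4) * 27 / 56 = -4257 / 2380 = -1.79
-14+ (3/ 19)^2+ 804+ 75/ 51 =791.50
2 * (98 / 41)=196 / 41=4.78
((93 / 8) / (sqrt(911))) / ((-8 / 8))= -93 * sqrt(911) / 7288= -0.39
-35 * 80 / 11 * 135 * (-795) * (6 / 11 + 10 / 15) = 4006800000 / 121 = 33114049.59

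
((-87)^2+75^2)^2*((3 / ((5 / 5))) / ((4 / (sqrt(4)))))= 261122454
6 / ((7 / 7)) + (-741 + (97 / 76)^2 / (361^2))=-553259551151 / 752734096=-735.00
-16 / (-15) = 16 / 15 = 1.07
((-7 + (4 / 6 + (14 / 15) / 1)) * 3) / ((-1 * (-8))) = -2.02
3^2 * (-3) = -27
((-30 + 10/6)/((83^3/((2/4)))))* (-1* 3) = 85/1143574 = 0.00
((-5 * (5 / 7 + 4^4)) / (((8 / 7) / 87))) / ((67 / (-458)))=179008155 / 268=667940.88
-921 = -921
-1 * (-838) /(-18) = -419 /9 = -46.56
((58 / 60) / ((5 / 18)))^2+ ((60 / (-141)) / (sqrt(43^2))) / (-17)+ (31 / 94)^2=49330455879 / 4036947500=12.22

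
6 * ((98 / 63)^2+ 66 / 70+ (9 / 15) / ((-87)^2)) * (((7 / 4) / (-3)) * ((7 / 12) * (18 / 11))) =-28061047 / 2497770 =-11.23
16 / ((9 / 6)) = 32 / 3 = 10.67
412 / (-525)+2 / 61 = -0.75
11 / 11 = 1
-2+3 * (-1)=-5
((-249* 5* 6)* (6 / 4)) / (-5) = 2241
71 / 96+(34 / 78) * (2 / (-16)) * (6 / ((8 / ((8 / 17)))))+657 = 820835 / 1248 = 657.72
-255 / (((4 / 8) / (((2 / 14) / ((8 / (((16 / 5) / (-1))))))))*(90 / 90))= 204 / 7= 29.14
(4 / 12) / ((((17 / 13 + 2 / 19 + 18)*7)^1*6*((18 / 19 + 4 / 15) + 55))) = 4693 / 645293838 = 0.00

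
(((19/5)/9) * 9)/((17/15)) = 57/17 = 3.35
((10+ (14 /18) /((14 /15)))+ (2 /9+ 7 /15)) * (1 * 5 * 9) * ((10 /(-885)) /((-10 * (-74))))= -1037 /130980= -0.01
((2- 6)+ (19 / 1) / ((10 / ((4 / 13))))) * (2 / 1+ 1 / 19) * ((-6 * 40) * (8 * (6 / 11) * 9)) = 13810176 / 209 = 66077.40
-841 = -841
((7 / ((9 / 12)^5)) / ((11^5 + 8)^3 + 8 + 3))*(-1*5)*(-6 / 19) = 7168 / 642974300503519221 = 0.00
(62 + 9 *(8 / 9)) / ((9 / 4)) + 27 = 523 / 9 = 58.11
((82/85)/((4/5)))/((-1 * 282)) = -41/9588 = -0.00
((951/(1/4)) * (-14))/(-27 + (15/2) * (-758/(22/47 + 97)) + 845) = -70.10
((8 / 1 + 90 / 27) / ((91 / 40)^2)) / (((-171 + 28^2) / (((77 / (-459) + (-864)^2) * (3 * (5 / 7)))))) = 5482265392000 / 959411817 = 5714.19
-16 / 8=-2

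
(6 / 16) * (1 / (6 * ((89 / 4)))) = 1 / 356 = 0.00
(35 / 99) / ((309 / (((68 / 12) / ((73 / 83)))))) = 49385 / 6699429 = 0.01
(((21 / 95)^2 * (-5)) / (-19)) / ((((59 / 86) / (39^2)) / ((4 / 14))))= 16481556 / 2023405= 8.15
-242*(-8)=1936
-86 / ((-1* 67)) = 86 / 67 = 1.28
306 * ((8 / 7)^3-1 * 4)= -263160 / 343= -767.23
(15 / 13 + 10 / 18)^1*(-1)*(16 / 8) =-400 / 117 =-3.42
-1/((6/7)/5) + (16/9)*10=11.94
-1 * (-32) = 32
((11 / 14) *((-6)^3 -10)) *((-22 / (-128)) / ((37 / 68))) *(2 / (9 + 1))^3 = -232441 / 518000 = -0.45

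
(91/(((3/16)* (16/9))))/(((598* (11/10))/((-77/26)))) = -735/598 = -1.23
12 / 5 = 2.40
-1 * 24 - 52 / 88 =-24.59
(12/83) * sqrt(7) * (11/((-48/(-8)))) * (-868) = -19096 * sqrt(7)/83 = -608.71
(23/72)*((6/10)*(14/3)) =161/180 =0.89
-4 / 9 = -0.44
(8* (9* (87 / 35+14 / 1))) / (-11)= -41544 / 385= -107.91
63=63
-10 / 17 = -0.59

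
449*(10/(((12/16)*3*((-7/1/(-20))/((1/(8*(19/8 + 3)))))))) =359200/2709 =132.60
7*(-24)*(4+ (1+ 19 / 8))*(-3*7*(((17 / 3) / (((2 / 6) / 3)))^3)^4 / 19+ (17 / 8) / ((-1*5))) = 424012942700489137501706.50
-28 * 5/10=-14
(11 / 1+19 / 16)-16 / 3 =329 / 48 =6.85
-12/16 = -3/4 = -0.75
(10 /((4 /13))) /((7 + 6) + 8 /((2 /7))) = 65 /82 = 0.79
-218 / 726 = -109 / 363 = -0.30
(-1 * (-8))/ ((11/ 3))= 24/ 11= 2.18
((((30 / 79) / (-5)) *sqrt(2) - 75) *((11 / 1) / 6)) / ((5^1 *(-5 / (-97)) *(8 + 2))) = -1067 / 20 - 1067 *sqrt(2) / 19750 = -53.43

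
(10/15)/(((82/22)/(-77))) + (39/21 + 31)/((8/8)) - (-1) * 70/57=110766/5453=20.31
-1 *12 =-12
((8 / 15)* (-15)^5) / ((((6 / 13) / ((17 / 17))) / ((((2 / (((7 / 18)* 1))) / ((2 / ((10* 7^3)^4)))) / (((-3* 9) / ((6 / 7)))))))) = 9914881239900000000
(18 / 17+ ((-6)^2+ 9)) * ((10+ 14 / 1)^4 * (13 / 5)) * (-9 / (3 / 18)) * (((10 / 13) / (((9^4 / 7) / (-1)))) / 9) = 3325952 / 17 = 195644.24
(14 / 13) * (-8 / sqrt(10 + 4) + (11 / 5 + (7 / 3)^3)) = 28168 / 1755-8 * sqrt(14) / 13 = 13.75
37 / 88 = 0.42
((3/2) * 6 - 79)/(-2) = 35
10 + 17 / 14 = 157 / 14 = 11.21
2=2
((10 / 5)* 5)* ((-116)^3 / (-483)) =15608960 / 483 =32316.69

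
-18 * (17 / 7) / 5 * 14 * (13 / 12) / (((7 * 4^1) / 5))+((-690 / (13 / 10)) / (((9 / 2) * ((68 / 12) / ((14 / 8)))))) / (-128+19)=-15745607 / 674492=-23.34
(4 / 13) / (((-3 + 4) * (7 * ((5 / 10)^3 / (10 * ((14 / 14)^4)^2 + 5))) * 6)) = 80 / 91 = 0.88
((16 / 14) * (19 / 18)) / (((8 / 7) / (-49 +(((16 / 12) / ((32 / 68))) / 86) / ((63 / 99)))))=-3359219 / 65016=-51.67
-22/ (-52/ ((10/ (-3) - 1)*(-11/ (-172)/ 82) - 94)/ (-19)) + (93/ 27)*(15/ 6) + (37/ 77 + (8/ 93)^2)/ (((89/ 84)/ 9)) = 2385890976827375/ 3105018815184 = 768.40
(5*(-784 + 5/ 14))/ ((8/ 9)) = -493695/ 112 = -4407.99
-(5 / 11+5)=-60 / 11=-5.45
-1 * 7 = -7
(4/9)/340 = 1/765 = 0.00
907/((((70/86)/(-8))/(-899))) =280495192/35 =8014148.34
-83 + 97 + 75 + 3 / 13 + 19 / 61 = 71007 / 793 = 89.54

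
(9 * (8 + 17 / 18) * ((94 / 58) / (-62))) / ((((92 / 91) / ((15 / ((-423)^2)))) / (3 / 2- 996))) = 703885 / 4056288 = 0.17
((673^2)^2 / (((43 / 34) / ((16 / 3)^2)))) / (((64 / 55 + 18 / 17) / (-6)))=-1669516632758627840 / 134031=-12456197691270.14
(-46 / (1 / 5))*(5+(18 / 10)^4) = -3564.45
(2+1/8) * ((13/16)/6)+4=3293/768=4.29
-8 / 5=-1.60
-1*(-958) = 958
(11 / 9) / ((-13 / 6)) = -22 / 39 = -0.56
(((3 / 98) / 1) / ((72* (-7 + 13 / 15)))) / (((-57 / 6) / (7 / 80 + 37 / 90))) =359 / 98671104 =0.00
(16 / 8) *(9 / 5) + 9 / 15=21 / 5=4.20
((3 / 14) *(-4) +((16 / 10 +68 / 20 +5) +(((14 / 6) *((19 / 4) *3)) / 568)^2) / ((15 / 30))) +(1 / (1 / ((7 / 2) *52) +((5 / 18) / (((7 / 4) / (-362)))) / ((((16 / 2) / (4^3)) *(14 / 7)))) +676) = 4728156620617273 / 6801680474624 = 695.15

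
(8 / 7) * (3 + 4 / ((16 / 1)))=26 / 7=3.71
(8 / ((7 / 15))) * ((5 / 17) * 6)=3600 / 119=30.25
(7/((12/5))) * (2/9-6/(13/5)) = -2135/351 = -6.08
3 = 3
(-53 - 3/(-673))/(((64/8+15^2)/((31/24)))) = -552823/1881708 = -0.29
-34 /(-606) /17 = 1 /303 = 0.00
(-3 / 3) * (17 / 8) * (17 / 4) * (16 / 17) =-17 / 2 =-8.50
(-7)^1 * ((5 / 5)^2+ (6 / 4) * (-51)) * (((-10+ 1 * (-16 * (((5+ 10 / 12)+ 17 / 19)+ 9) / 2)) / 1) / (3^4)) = -4091647 / 4617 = -886.21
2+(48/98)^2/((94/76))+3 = 586123/112847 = 5.19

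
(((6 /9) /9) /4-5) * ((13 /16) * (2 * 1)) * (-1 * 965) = 3374605 /432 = 7811.59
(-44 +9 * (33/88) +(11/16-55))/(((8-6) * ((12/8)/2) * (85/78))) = -19747/340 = -58.08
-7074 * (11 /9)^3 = -12915.63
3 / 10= 0.30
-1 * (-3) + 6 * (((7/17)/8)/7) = 207/68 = 3.04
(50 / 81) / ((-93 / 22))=-1100 / 7533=-0.15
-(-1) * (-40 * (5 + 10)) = -600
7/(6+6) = 0.58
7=7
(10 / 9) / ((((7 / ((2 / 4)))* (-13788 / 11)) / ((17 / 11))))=-0.00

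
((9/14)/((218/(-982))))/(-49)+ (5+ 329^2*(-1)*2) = -16186846779/74774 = -216476.94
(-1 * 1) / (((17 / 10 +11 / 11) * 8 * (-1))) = 5 / 108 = 0.05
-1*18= -18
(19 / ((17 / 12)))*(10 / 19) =120 / 17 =7.06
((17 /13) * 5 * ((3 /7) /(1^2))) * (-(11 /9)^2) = -10285 /2457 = -4.19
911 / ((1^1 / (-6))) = -5466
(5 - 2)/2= 3/2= 1.50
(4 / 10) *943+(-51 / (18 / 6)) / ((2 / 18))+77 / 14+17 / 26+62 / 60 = 90241 / 390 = 231.39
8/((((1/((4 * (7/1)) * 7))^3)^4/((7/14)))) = 12856798801670963747004350464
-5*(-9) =45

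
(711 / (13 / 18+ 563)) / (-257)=-12798 / 2607779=-0.00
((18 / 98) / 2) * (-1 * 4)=-18 / 49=-0.37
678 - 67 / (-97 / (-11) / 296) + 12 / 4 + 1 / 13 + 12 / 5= -9870558 / 6305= -1565.51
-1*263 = -263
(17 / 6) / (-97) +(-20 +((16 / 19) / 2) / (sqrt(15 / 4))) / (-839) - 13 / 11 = -6376727 / 5371278 - 16 * sqrt(15) / 239115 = -1.19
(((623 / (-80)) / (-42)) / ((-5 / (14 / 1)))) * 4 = -623 / 300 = -2.08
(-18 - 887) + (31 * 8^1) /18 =-8021 /9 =-891.22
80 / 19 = 4.21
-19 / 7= -2.71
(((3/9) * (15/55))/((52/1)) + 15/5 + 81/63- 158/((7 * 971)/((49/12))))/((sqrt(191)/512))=6259246720 * sqrt(191)/556939383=155.32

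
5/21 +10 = 215/21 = 10.24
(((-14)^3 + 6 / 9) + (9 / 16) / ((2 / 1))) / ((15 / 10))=-263333 / 144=-1828.70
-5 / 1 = -5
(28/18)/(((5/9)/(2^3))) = 112/5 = 22.40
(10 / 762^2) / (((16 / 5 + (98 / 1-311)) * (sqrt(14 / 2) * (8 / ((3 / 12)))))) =-25 * sqrt(7) / 68218702272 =-0.00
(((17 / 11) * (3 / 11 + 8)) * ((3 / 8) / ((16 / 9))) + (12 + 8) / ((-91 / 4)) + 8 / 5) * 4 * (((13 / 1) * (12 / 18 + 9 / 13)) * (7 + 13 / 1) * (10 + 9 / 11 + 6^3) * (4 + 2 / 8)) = 54142867407205 / 11627616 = 4656403.12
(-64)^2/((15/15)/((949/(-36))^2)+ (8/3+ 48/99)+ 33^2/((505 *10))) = 614748801638400/505576521737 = 1215.94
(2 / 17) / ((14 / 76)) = 76 / 119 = 0.64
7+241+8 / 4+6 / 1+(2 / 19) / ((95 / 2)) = 462084 / 1805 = 256.00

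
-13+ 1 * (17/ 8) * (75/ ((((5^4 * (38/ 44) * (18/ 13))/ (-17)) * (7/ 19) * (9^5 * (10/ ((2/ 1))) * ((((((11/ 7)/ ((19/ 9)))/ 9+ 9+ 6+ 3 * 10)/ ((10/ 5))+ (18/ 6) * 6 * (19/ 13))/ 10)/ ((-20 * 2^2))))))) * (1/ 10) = -2431288080481/ 187022945250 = -13.00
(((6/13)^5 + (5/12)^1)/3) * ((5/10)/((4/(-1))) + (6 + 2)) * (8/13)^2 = 27296878/62748517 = 0.44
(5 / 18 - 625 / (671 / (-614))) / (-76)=-6910855 / 917928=-7.53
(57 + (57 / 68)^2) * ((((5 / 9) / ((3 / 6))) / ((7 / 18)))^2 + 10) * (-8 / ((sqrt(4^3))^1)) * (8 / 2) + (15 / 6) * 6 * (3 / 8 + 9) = -459003135 / 113288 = -4051.65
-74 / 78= -37 / 39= -0.95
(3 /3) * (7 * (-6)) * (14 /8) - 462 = -1071 /2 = -535.50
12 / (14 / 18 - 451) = -27 / 1013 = -0.03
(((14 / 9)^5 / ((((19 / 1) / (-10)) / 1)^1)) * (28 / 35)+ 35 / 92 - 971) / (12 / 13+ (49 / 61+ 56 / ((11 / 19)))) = -9.90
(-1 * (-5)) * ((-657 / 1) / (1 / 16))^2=552510720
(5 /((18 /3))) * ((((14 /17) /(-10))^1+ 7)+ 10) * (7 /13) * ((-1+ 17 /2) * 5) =125825 /442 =284.67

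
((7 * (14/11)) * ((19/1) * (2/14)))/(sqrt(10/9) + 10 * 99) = 21546/882089 - 399 * sqrt(10)/48514895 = 0.02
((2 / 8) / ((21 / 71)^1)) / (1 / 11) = 781 / 84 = 9.30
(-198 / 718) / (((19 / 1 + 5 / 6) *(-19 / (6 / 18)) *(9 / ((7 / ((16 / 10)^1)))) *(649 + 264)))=5 / 38497724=0.00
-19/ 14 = -1.36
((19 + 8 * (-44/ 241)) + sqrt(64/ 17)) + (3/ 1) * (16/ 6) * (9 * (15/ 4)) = 8 * sqrt(17)/ 17 + 69297/ 241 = 289.48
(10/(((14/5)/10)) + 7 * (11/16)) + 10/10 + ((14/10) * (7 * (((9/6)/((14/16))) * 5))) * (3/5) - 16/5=49687/560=88.73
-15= -15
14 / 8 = 7 / 4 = 1.75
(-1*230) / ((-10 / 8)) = 184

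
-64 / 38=-32 / 19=-1.68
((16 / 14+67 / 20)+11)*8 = 4338 / 35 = 123.94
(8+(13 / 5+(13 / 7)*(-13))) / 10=-237 / 175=-1.35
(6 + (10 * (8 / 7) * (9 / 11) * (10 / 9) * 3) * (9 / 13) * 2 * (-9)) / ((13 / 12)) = -4593528 / 13013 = -353.00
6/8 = 3/4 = 0.75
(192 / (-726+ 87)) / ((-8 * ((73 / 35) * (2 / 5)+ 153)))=1400 / 5734173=0.00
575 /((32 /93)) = 53475 /32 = 1671.09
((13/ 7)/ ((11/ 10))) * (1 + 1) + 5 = 645/ 77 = 8.38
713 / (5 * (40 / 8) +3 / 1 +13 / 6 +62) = 4278 / 553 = 7.74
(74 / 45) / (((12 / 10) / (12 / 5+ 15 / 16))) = 3293 / 720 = 4.57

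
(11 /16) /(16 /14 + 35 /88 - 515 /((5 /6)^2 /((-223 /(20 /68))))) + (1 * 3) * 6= 311729528203 /17318305946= 18.00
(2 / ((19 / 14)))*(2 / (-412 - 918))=-4 / 1805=-0.00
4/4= 1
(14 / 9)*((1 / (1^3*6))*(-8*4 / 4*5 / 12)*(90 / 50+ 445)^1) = -31276 / 81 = -386.12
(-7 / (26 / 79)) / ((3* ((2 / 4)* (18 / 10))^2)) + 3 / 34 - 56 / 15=-6658027 / 537030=-12.40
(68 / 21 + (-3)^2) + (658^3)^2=1704412287300604481 / 21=81162489871457356.24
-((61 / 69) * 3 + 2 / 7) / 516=-11 / 1932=-0.01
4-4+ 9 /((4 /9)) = 81 /4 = 20.25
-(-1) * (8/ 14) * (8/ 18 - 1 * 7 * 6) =-1496/ 63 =-23.75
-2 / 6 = -1 / 3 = -0.33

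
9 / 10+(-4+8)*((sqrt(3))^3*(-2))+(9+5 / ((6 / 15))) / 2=-29.92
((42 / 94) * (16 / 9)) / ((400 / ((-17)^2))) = 2023 / 3525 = 0.57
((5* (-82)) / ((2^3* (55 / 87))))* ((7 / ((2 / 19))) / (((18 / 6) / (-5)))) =790685 / 88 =8985.06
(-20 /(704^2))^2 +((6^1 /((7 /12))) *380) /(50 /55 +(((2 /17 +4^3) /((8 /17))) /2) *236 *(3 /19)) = 35115028469704261 /22814798761689088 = 1.54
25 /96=0.26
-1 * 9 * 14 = -126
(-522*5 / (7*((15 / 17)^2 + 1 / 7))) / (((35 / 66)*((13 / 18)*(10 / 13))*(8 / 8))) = -22402413 / 16310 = -1373.54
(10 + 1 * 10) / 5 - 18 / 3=-2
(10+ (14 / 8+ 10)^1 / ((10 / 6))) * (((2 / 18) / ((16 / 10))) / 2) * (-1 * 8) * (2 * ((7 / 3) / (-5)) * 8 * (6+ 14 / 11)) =6944 / 27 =257.19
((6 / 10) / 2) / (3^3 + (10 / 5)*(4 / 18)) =27 / 2470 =0.01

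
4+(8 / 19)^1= 84 / 19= 4.42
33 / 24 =1.38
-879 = -879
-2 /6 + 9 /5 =22 /15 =1.47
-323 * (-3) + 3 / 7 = 6786 / 7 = 969.43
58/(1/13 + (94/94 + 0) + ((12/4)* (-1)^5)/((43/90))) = -16211/1454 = -11.15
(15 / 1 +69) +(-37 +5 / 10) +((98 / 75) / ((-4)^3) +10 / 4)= 49.98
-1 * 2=-2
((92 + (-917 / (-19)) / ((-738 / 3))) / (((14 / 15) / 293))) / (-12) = -628618315 / 261744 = -2401.65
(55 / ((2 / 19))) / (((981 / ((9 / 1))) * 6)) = 0.80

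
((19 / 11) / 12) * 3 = 19 / 44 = 0.43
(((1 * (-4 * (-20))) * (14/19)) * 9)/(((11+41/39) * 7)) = 5616/893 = 6.29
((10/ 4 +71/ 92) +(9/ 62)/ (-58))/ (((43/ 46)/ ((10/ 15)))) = 2.33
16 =16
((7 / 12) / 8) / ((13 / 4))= 0.02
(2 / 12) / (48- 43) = 1 / 30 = 0.03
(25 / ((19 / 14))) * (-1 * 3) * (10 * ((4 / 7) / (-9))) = 2000 / 57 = 35.09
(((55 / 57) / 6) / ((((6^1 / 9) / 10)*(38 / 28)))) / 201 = 1925 / 217683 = 0.01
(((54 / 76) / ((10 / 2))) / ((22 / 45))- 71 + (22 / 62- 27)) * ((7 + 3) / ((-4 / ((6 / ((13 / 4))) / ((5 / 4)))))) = 30276468 / 84227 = 359.46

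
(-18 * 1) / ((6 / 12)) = -36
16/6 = 8/3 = 2.67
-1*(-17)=17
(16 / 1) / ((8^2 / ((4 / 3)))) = 1 / 3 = 0.33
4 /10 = 2 /5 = 0.40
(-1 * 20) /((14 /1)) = -10 /7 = -1.43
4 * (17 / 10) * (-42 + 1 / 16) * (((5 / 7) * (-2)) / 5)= 11407 / 140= 81.48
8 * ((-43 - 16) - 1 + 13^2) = 872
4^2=16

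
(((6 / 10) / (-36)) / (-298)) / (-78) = -1 / 1394640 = -0.00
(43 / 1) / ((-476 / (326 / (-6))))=7009 / 1428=4.91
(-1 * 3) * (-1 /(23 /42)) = 5.48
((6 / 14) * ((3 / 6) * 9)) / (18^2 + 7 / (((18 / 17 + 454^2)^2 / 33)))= 1127566462050 / 189431165627579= 0.01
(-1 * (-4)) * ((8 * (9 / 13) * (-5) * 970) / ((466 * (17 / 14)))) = -9777600 / 51493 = -189.88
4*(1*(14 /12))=4.67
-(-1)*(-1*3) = -3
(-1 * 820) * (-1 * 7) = 5740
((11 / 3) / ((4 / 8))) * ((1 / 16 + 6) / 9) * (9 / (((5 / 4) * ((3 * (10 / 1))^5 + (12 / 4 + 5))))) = 1067 / 729000240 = 0.00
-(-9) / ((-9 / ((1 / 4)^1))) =-1 / 4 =-0.25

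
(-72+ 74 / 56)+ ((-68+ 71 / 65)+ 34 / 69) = -17216203 / 125580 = -137.09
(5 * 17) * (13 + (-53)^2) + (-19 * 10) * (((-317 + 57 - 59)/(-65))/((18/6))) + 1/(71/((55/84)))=6191167673/25844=239559.19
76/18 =4.22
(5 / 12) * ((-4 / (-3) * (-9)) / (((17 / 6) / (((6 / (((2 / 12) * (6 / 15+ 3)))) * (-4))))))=21600 / 289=74.74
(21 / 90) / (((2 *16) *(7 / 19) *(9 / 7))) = 133 / 8640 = 0.02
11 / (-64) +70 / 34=2053 / 1088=1.89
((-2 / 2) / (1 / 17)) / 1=-17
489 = 489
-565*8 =-4520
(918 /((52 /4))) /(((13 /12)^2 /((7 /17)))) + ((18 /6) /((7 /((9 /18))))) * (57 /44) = 33905799 /1353352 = 25.05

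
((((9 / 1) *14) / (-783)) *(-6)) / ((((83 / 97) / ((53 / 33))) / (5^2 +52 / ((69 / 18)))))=127681876 / 1826913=69.89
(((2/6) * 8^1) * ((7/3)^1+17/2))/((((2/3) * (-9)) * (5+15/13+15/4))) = -1352/2781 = -0.49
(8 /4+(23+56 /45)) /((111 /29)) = 34249 /4995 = 6.86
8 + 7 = 15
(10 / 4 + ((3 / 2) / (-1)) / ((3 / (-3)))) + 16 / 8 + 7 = 13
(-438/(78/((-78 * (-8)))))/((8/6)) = -2628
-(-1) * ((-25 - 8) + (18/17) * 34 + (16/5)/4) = 19/5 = 3.80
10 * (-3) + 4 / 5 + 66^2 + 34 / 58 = 627471 / 145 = 4327.39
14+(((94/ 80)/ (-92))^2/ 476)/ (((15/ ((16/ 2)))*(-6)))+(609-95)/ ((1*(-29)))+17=27920027455939/ 2103067008000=13.28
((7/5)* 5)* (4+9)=91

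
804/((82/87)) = 34974/41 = 853.02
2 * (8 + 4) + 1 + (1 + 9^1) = 35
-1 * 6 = -6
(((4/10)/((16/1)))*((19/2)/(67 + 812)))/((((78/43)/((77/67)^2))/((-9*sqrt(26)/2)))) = -4843993*sqrt(26)/5471552320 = -0.00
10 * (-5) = -50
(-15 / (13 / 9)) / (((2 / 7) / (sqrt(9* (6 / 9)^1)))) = -945* sqrt(6) / 26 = -89.03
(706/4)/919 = 353/1838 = 0.19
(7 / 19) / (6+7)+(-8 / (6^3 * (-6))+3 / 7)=129709 / 280098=0.46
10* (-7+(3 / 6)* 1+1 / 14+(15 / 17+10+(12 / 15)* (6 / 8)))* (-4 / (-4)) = 50.54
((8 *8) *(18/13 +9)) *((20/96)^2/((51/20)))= 2500/221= 11.31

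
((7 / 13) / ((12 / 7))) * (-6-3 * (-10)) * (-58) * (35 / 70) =-2842 / 13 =-218.62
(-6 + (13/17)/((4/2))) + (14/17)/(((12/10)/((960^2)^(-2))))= -48667557887993/8663334912000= -5.62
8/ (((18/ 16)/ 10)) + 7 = 703/ 9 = 78.11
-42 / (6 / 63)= -441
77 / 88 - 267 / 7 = -2087 / 56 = -37.27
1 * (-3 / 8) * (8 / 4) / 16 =-3 / 64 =-0.05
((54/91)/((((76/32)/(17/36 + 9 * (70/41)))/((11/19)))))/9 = 1028588/4040673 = 0.25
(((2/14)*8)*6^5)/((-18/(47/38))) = -81216/133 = -610.65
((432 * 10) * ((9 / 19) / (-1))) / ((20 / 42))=-81648 / 19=-4297.26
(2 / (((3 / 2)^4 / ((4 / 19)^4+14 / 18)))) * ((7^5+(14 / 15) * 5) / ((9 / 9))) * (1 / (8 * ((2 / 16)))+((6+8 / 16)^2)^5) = 6358775326568991485005 / 9120384864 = 697204714646.24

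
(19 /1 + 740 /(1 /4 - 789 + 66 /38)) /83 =0.22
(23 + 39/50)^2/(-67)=-1413721/167500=-8.44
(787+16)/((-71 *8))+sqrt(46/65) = -803/568+sqrt(2990)/65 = -0.57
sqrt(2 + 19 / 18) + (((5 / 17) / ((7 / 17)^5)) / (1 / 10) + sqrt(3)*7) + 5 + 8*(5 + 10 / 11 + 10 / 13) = sqrt(110) / 6 + 7*sqrt(3) + 737597635 / 2403401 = 320.77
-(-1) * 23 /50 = 23 /50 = 0.46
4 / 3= 1.33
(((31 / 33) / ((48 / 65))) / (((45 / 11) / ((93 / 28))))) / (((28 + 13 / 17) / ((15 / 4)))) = 1061905 / 7886592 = 0.13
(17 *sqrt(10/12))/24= 17 *sqrt(30)/144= 0.65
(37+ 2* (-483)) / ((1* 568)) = -929 / 568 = -1.64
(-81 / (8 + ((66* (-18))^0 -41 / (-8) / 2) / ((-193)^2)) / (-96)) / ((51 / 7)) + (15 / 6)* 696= 282073026327 / 162109586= 1740.01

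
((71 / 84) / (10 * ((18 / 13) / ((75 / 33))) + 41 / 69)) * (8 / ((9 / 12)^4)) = 54346240 / 17003763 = 3.20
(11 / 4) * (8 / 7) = 22 / 7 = 3.14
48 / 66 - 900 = -9892 / 11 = -899.27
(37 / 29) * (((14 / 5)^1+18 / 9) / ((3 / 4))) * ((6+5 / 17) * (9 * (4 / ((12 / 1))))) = 380064 / 2465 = 154.18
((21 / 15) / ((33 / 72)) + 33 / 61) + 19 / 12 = 5.18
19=19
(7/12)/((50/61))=427/600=0.71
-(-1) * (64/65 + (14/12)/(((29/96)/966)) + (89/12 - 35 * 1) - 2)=83742857/22620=3702.16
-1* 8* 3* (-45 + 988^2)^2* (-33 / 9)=83843694686488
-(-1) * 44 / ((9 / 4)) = 176 / 9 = 19.56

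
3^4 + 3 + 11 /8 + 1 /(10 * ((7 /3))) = 23917 /280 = 85.42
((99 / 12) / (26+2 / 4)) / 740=33 / 78440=0.00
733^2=537289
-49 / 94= -0.52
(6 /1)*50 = 300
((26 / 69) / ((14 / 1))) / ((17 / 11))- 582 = -4778659 / 8211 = -581.98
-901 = -901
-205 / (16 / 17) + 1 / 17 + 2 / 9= -532517 / 2448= -217.53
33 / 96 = 11 / 32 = 0.34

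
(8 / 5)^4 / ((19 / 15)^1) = 12288 / 2375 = 5.17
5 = 5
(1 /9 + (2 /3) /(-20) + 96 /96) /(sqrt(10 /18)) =97 * sqrt(5) /150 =1.45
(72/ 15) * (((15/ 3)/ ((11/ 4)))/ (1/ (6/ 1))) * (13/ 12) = 624/ 11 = 56.73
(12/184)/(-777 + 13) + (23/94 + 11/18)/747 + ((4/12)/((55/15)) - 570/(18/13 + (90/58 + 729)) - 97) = -6097637042924743/62420284639944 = -97.69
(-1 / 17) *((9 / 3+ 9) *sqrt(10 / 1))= -12 *sqrt(10) / 17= -2.23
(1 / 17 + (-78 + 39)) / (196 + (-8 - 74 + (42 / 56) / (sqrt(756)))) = -101428992 / 296932591 + 5296 * sqrt(21) / 296932591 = -0.34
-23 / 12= -1.92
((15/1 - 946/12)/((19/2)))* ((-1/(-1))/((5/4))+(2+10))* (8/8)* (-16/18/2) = 98048/2565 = 38.23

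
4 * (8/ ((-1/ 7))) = -224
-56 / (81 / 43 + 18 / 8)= -9632 / 711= -13.55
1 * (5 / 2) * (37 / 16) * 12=555 / 8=69.38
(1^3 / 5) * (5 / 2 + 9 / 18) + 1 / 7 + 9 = 9.74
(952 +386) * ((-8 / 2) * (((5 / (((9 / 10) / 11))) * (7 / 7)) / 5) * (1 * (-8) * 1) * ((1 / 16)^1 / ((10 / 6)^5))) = 1589544 / 625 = 2543.27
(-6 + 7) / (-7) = -1 / 7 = -0.14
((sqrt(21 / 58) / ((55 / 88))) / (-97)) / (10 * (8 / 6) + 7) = -0.00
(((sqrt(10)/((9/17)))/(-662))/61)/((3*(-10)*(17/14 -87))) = -119*sqrt(10)/6547335570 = -0.00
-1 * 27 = -27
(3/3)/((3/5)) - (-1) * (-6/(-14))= 2.10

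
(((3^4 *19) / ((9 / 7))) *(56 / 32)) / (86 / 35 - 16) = -154.68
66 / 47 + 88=4202 / 47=89.40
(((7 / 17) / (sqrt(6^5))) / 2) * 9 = 7 * sqrt(6) / 816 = 0.02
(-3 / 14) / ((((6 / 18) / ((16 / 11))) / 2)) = -144 / 77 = -1.87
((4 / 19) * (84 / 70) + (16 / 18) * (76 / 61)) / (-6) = -35468 / 156465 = -0.23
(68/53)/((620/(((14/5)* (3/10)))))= 357/205375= 0.00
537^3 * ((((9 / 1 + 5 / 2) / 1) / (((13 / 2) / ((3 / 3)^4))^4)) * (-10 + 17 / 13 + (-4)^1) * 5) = -23506860425400 / 371293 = -63310809.59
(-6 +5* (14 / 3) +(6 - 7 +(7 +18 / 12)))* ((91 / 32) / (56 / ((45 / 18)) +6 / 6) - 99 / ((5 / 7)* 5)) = -29607641 / 43200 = -685.36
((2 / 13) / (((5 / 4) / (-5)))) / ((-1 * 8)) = 1 / 13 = 0.08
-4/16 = -1/4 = -0.25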